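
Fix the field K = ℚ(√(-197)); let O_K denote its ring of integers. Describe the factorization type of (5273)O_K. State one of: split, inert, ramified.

Since -197 ≢ 1 mod 4, the ring of integers is ℤ[√-197] with discriminant 4·(-197) = -788.
Since gcd(5273, -788) = 1 the prime 5273 does not ramify.
(-197/5273) = 5076^2636 mod 5273 = 5272, giving Legendre symbol -1.
(-197/5273) = -1, so 5273 is inert.

remains prime (inert)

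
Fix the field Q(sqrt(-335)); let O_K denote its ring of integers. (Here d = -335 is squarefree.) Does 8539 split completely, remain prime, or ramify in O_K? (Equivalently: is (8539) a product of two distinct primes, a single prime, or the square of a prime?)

remains prime (inert)

Since -335 ≡ 1 mod 4, the ring of integers is ℤ[(1+√-335)/2] with discriminant -335.
8539 ∤ -335, so 8539 is unramified.
(-335/8539) = 8204^4269 mod 8539 = 8538, giving Legendre symbol -1.
Legendre symbol -1 ⇒ 8539 is inert.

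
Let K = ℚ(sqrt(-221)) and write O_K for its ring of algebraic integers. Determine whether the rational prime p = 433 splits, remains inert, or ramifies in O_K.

split

Since -221 ≢ 1 mod 4, the ring of integers is ℤ[√-221] with discriminant 4·(-221) = -884.
disc(K) = -884 is not divisible by 433; 433 is unramified.
Compute (-221/433) via Euler: 212^((433-1)/2) mod 433 = 1, so (-221/433) = 1.
(-221/433) = 1, so 433 splits.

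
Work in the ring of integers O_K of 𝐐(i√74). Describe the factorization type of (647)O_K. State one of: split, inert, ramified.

split — (647) = 𝔭₁𝔭₂ with 𝔭₁ ≠ 𝔭₂

d = -74 ≡ 2 (mod 4), so O_K = ℤ[√-74] and disc(K) = 4d = -296.
647 ∤ -296, so 647 is unramified.
Legendre symbol by Euler's criterion: (-74/647) ≡ (-74)^323 ≡ 1 (mod 647), i.e. (-74/647) = 1.
d is a quadratic residue mod p, hence 647 splits in O_K.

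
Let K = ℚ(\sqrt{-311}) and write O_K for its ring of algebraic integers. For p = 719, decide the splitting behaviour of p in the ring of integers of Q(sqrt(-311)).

-311 mod 4 = 1, hence disc K = -311 and O_K = ℤ[(1+√-311)/2].
Since gcd(719, -311) = 1 the prime 719 does not ramify.
Compute (-311/719) via Euler: 408^((719-1)/2) mod 719 = 718, so (-311/719) = -1.
(-311/719) = -1, so 719 is inert.

inert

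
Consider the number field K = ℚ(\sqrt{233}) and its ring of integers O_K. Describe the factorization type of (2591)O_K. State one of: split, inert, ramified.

233 mod 4 = 1, hence disc K = 233 and O_K = ℤ[(1+√233)/2].
Since gcd(2591, 233) = 1 the prime 2591 does not ramify.
Compute (233/2591) via Euler: 233^((2591-1)/2) mod 2591 = 1, so (233/2591) = 1.
Legendre symbol 1 ⇒ 2591 is split.

split — (2591) = 𝔭₁𝔭₂ with 𝔭₁ ≠ 𝔭₂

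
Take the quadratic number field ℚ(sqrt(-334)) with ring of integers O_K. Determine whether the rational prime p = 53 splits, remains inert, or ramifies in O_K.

Since -334 ≢ 1 mod 4, the ring of integers is ℤ[√-334] with discriminant 4·(-334) = -1336.
Since gcd(53, -1336) = 1 the prime 53 does not ramify.
Legendre symbol by Euler's criterion: (-334/53) ≡ (-334)^26 ≡ 1 (mod 53), i.e. (-334/53) = 1.
Legendre symbol 1 ⇒ 53 is split.

split — (53) = 𝔭₁𝔭₂ with 𝔭₁ ≠ 𝔭₂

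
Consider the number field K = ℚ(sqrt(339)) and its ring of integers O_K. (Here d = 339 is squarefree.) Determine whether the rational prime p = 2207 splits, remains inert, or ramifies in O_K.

339 mod 4 = 3, hence disc K = 4·339 = 1356 and O_K = ℤ[√339].
Since gcd(2207, 1356) = 1 the prime 2207 does not ramify.
Euler's criterion: 339^1103 mod 2207 = 1. Thus (339|2207) = 1.
(339/2207) = 1, so 2207 splits.

2207 splits in O_K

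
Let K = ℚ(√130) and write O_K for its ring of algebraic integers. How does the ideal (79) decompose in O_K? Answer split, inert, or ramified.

split — (79) = 𝔭₁𝔭₂ with 𝔭₁ ≠ 𝔭₂

130 mod 4 = 2, hence disc K = 4·130 = 520 and O_K = ℤ[√130].
Since gcd(79, 520) = 1 the prime 79 does not ramify.
(130/79) = 51^39 mod 79 = 1, giving Legendre symbol 1.
(130/79) = 1, so 79 splits.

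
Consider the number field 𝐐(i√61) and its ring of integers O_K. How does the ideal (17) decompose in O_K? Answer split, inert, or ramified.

inert

-61 mod 4 = 3, hence disc K = 4·(-61) = -244 and O_K = ℤ[√-61].
disc(K) = -244 is not divisible by 17; 17 is unramified.
Compute (-61/17) via Euler: 7^((17-1)/2) mod 17 = 16, so (-61/17) = -1.
Legendre symbol -1 ⇒ 17 is inert.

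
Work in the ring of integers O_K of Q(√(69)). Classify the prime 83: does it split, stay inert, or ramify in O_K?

69 mod 4 = 1, hence disc K = 69 and O_K = ℤ[(1+√69)/2].
83 ∤ 69, so 83 is unramified.
Compute (69/83) via Euler: 69^((83-1)/2) mod 83 = 1, so (69/83) = 1.
Legendre symbol 1 ⇒ 83 is split.

83 splits in O_K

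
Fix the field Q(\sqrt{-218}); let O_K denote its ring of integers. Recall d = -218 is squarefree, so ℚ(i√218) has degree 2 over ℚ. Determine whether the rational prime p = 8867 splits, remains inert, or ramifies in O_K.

-218 mod 4 = 2, hence disc K = 4·(-218) = -872 and O_K = ℤ[√-218].
disc(K) = -872 is not divisible by 8867; 8867 is unramified.
Legendre symbol by Euler's criterion: (-218/8867) ≡ (-218)^4433 ≡ 1 (mod 8867), i.e. (-218/8867) = 1.
d is a quadratic residue mod p, hence 8867 splits in O_K.

splits completely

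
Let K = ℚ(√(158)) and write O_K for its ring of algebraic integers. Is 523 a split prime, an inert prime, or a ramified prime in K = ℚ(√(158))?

p splits

158 mod 4 = 2, hence disc K = 4·158 = 632 and O_K = ℤ[√158].
Since gcd(523, 632) = 1 the prime 523 does not ramify.
Legendre symbol by Euler's criterion: (158/523) ≡ 158^261 ≡ 1 (mod 523), i.e. (158/523) = 1.
Legendre symbol 1 ⇒ 523 is split.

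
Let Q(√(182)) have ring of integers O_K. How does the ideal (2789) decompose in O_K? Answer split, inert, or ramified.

182 mod 4 = 2, hence disc K = 4·182 = 728 and O_K = ℤ[√182].
Since gcd(2789, 728) = 1 the prime 2789 does not ramify.
Legendre symbol by Euler's criterion: (182/2789) ≡ 182^1394 ≡ 2788 (mod 2789), i.e. (182/2789) = -1.
(182/2789) = -1, so 2789 is inert.

inert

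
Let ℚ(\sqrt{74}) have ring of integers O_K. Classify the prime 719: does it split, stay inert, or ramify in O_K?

Since 74 ≢ 1 mod 4, the ring of integers is ℤ[√74] with discriminant 4·74 = 296.
disc(K) = 296 is not divisible by 719; 719 is unramified.
Compute (74/719) via Euler: 74^((719-1)/2) mod 719 = 1, so (74/719) = 1.
d is a quadratic residue mod p, hence 719 splits in O_K.

split — (719) = 𝔭₁𝔭₂ with 𝔭₁ ≠ 𝔭₂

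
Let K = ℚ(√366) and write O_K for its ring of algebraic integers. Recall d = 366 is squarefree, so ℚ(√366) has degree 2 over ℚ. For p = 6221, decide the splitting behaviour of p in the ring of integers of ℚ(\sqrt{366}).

d = 366 ≡ 2 (mod 4), so O_K = ℤ[√366] and disc(K) = 4d = 1464.
disc(K) = 1464 is not divisible by 6221; 6221 is unramified.
Compute (366/6221) via Euler: 366^((6221-1)/2) mod 6221 = 1, so (366/6221) = 1.
Legendre symbol 1 ⇒ 6221 is split.

splits completely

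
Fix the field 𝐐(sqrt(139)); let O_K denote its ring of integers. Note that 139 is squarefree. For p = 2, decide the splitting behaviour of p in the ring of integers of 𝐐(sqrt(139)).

2 is ramified

Since 139 ≢ 1 mod 4, the ring of integers is ℤ[√139] with discriminant 4·139 = 556.
disc(K) = 556 = 2·278, so p = 2 is ramified.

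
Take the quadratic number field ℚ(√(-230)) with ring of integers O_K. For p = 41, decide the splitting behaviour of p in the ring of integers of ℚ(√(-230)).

splits completely

Since -230 ≢ 1 mod 4, the ring of integers is ℤ[√-230] with discriminant 4·(-230) = -920.
Since gcd(41, -920) = 1 the prime 41 does not ramify.
Euler's criterion: (-230)^20 mod 41 = 1. Thus (-230|41) = 1.
Legendre symbol 1 ⇒ 41 is split.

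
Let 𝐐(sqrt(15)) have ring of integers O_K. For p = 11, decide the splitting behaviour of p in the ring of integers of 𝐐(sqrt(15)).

Since 15 ≢ 1 mod 4, the ring of integers is ℤ[√15] with discriminant 4·15 = 60.
11 ∤ 60, so 11 is unramified.
Compute (15/11) via Euler: 4^((11-1)/2) mod 11 = 1, so (15/11) = 1.
(15/11) = 1, so 11 splits.

split — (11) = 𝔭₁𝔭₂ with 𝔭₁ ≠ 𝔭₂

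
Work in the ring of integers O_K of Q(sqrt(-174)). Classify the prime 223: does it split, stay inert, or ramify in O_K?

p splits

Since -174 ≢ 1 mod 4, the ring of integers is ℤ[√-174] with discriminant 4·(-174) = -696.
disc(K) = -696 is not divisible by 223; 223 is unramified.
(-174/223) = 49^111 mod 223 = 1, giving Legendre symbol 1.
Legendre symbol 1 ⇒ 223 is split.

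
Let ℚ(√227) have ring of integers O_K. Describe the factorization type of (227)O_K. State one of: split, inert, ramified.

ramified

d = 227 ≡ 3 (mod 4), so O_K = ℤ[√227] and disc(K) = 4d = 908.
disc(K) = 908 = 227·4, so p = 227 is ramified.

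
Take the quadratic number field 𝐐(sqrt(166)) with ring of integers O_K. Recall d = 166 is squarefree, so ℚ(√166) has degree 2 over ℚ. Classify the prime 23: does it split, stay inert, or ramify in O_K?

166 mod 4 = 2, hence disc K = 4·166 = 664 and O_K = ℤ[√166].
23 ∤ 664, so 23 is unramified.
Compute (166/23) via Euler: 5^((23-1)/2) mod 23 = 22, so (166/23) = -1.
(166/23) = -1, so 23 is inert.

23 remains inert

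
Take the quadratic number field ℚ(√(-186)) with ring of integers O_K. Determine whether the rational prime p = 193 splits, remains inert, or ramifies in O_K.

split — (193) = 𝔭₁𝔭₂ with 𝔭₁ ≠ 𝔭₂

Since -186 ≢ 1 mod 4, the ring of integers is ℤ[√-186] with discriminant 4·(-186) = -744.
193 ∤ -744, so 193 is unramified.
(-186/193) = 7^96 mod 193 = 1, giving Legendre symbol 1.
(-186/193) = 1, so 193 splits.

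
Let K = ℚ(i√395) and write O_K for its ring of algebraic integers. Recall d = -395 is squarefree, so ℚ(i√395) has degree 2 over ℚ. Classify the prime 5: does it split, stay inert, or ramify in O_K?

-395 mod 4 = 1, hence disc K = -395 and O_K = ℤ[(1+√-395)/2].
5 divides disc(K) = -395, so 5 ramifies.

5 is ramified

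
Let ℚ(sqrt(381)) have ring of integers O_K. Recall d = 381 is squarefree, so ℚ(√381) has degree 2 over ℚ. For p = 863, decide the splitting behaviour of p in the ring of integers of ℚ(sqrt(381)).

Since 381 ≡ 1 mod 4, the ring of integers is ℤ[(1+√381)/2] with discriminant 381.
863 ∤ 381, so 863 is unramified.
(381/863) = 381^431 mod 863 = 1, giving Legendre symbol 1.
d is a quadratic residue mod p, hence 863 splits in O_K.

863 splits in O_K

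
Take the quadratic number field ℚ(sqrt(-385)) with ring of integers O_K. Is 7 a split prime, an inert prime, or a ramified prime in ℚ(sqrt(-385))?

ramified — (7) = 𝔭²

-385 mod 4 = 3, hence disc K = 4·(-385) = -1540 and O_K = ℤ[√-385].
7 divides disc(K) = -1540, so 7 ramifies.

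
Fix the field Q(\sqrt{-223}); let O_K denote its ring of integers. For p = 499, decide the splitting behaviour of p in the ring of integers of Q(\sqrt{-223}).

split — (499) = 𝔭₁𝔭₂ with 𝔭₁ ≠ 𝔭₂

-223 mod 4 = 1, hence disc K = -223 and O_K = ℤ[(1+√-223)/2].
499 ∤ -223, so 499 is unramified.
(-223/499) = 276^249 mod 499 = 1, giving Legendre symbol 1.
Legendre symbol 1 ⇒ 499 is split.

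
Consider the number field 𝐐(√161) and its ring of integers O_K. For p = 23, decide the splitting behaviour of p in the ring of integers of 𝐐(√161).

d = 161 ≡ 1 (mod 4), so O_K = ℤ[(1+√161)/2] and disc(K) = d = 161.
disc(K) = 161 = 23·7, so p = 23 is ramified.

ramifies in O_K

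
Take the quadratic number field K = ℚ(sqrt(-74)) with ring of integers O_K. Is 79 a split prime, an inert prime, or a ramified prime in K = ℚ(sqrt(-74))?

p splits

Since -74 ≢ 1 mod 4, the ring of integers is ℤ[√-74] with discriminant 4·(-74) = -296.
disc(K) = -296 is not divisible by 79; 79 is unramified.
Legendre symbol by Euler's criterion: (-74/79) ≡ (-74)^39 ≡ 1 (mod 79), i.e. (-74/79) = 1.
d is a quadratic residue mod p, hence 79 splits in O_K.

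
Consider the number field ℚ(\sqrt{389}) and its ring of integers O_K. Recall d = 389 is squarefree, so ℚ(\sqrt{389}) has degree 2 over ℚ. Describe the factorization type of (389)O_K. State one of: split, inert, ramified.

p ramifies

Since 389 ≡ 1 mod 4, the ring of integers is ℤ[(1+√389)/2] with discriminant 389.
disc(K) = 389 = 389·1, so p = 389 is ramified.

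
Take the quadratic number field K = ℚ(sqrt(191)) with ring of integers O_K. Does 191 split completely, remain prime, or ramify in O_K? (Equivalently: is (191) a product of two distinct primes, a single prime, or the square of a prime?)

ramified

191 mod 4 = 3, hence disc K = 4·191 = 764 and O_K = ℤ[√191].
disc(K) = 764 = 191·4, so p = 191 is ramified.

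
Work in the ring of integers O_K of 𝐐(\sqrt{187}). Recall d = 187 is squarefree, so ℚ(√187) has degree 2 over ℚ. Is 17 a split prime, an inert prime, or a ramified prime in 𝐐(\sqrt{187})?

d = 187 ≡ 3 (mod 4), so O_K = ℤ[√187] and disc(K) = 4d = 748.
17 divides disc(K) = 748, so 17 ramifies.

ramified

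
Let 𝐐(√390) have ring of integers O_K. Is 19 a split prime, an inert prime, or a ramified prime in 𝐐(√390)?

390 mod 4 = 2, hence disc K = 4·390 = 1560 and O_K = ℤ[√390].
Since gcd(19, 1560) = 1 the prime 19 does not ramify.
Compute (390/19) via Euler: 10^((19-1)/2) mod 19 = 18, so (390/19) = -1.
Legendre symbol -1 ⇒ 19 is inert.

inert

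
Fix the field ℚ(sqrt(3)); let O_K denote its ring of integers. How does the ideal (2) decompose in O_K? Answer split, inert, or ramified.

d = 3 ≡ 3 (mod 4), so O_K = ℤ[√3] and disc(K) = 4d = 12.
disc(K) = 12 = 2·6, so p = 2 is ramified.

ramified — (2) = 𝔭²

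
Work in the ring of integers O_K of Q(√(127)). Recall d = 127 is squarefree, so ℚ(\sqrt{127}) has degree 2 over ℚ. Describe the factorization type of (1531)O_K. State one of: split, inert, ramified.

splits completely

127 mod 4 = 3, hence disc K = 4·127 = 508 and O_K = ℤ[√127].
disc(K) = 508 is not divisible by 1531; 1531 is unramified.
Legendre symbol by Euler's criterion: (127/1531) ≡ 127^765 ≡ 1 (mod 1531), i.e. (127/1531) = 1.
Legendre symbol 1 ⇒ 1531 is split.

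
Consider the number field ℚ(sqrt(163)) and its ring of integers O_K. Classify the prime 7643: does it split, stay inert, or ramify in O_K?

163 mod 4 = 3, hence disc K = 4·163 = 652 and O_K = ℤ[√163].
7643 ∤ 652, so 7643 is unramified.
Euler's criterion: 163^3821 mod 7643 = 7642. Thus (163|7643) = -1.
Legendre symbol -1 ⇒ 7643 is inert.

inert — (7643) stays prime in O_K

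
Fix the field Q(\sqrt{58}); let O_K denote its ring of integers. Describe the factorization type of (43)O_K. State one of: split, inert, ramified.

58 mod 4 = 2, hence disc K = 4·58 = 232 and O_K = ℤ[√58].
disc(K) = 232 is not divisible by 43; 43 is unramified.
Compute (58/43) via Euler: 15^((43-1)/2) mod 43 = 1, so (58/43) = 1.
(58/43) = 1, so 43 splits.

43 splits in O_K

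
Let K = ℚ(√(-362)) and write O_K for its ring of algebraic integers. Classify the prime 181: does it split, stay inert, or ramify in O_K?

p ramifies

-362 mod 4 = 2, hence disc K = 4·(-362) = -1448 and O_K = ℤ[√-362].
disc(K) = -1448 = 181·(-8), so p = 181 is ramified.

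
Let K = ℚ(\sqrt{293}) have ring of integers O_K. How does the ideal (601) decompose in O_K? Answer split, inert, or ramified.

601 splits in O_K

Since 293 ≡ 1 mod 4, the ring of integers is ℤ[(1+√293)/2] with discriminant 293.
601 ∤ 293, so 601 is unramified.
Compute (293/601) via Euler: 293^((601-1)/2) mod 601 = 1, so (293/601) = 1.
d is a quadratic residue mod p, hence 601 splits in O_K.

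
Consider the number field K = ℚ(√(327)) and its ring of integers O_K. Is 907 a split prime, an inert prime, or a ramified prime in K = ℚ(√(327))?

Since 327 ≢ 1 mod 4, the ring of integers is ℤ[√327] with discriminant 4·327 = 1308.
907 ∤ 1308, so 907 is unramified.
Legendre symbol by Euler's criterion: (327/907) ≡ 327^453 ≡ 906 (mod 907), i.e. (327/907) = -1.
(327/907) = -1, so 907 is inert.

inert — (907) stays prime in O_K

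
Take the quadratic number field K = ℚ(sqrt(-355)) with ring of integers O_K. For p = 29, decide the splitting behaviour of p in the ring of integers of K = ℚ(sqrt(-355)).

-355 mod 4 = 1, hence disc K = -355 and O_K = ℤ[(1+√-355)/2].
Since gcd(29, -355) = 1 the prime 29 does not ramify.
Euler's criterion: (-355)^14 mod 29 = 1. Thus (-355|29) = 1.
(-355/29) = 1, so 29 splits.

splits completely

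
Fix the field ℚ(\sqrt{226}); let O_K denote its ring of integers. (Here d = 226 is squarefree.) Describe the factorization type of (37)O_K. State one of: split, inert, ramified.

split — (37) = 𝔭₁𝔭₂ with 𝔭₁ ≠ 𝔭₂

Since 226 ≢ 1 mod 4, the ring of integers is ℤ[√226] with discriminant 4·226 = 904.
disc(K) = 904 is not divisible by 37; 37 is unramified.
Compute (226/37) via Euler: 4^((37-1)/2) mod 37 = 1, so (226/37) = 1.
(226/37) = 1, so 37 splits.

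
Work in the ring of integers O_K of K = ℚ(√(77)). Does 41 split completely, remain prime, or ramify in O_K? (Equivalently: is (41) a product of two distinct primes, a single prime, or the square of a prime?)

d = 77 ≡ 1 (mod 4), so O_K = ℤ[(1+√77)/2] and disc(K) = d = 77.
disc(K) = 77 is not divisible by 41; 41 is unramified.
Euler's criterion: 77^20 mod 41 = 1. Thus (77|41) = 1.
(77/41) = 1, so 41 splits.

p splits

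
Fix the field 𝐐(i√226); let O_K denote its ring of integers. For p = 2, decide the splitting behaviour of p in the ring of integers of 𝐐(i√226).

ramified — (2) = 𝔭²

d = -226 ≡ 2 (mod 4), so O_K = ℤ[√-226] and disc(K) = 4d = -904.
2 divides disc(K) = -904, so 2 ramifies.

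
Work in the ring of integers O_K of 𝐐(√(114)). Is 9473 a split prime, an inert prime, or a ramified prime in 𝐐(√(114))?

9473 remains inert

Since 114 ≢ 1 mod 4, the ring of integers is ℤ[√114] with discriminant 4·114 = 456.
disc(K) = 456 is not divisible by 9473; 9473 is unramified.
Euler's criterion: 114^4736 mod 9473 = 9472. Thus (114|9473) = -1.
d is a non-residue mod p, hence 9473 remains inert in O_K.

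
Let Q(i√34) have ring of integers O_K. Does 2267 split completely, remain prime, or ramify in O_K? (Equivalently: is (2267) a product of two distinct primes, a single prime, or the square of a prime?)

remains prime (inert)

Since -34 ≢ 1 mod 4, the ring of integers is ℤ[√-34] with discriminant 4·(-34) = -136.
2267 ∤ -136, so 2267 is unramified.
(-34/2267) = 2233^1133 mod 2267 = 2266, giving Legendre symbol -1.
Legendre symbol -1 ⇒ 2267 is inert.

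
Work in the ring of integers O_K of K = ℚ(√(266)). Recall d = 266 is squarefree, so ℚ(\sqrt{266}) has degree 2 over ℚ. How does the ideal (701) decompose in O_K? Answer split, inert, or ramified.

Since 266 ≢ 1 mod 4, the ring of integers is ℤ[√266] with discriminant 4·266 = 1064.
701 ∤ 1064, so 701 is unramified.
Legendre symbol by Euler's criterion: (266/701) ≡ 266^350 ≡ 700 (mod 701), i.e. (266/701) = -1.
(266/701) = -1, so 701 is inert.

inert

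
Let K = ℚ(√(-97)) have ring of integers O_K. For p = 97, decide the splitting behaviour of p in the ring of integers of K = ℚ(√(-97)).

ramified

Since -97 ≢ 1 mod 4, the ring of integers is ℤ[√-97] with discriminant 4·(-97) = -388.
Ramification test: 97 | -388. The prime 97 ramifies in K.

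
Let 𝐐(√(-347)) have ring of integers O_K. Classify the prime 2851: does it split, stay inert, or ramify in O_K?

Since -347 ≡ 1 mod 4, the ring of integers is ℤ[(1+√-347)/2] with discriminant -347.
2851 ∤ -347, so 2851 is unramified.
Euler's criterion: (-347)^1425 mod 2851 = 1. Thus (-347|2851) = 1.
d is a quadratic residue mod p, hence 2851 splits in O_K.

p splits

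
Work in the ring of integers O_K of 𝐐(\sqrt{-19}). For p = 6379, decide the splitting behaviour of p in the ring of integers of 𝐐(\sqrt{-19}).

-19 mod 4 = 1, hence disc K = -19 and O_K = ℤ[(1+√-19)/2].
disc(K) = -19 is not divisible by 6379; 6379 is unramified.
Euler's criterion: (-19)^3189 mod 6379 = 6378. Thus (-19|6379) = -1.
d is a non-residue mod p, hence 6379 remains inert in O_K.

p is inert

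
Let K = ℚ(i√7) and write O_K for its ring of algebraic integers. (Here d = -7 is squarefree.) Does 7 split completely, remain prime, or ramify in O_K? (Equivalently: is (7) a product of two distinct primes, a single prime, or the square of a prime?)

d = -7 ≡ 1 (mod 4), so O_K = ℤ[(1+√-7)/2] and disc(K) = d = -7.
7 divides disc(K) = -7, so 7 ramifies.

ramified — (7) = 𝔭²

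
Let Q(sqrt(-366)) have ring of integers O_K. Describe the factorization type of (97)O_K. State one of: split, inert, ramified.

-366 mod 4 = 2, hence disc K = 4·(-366) = -1464 and O_K = ℤ[√-366].
Since gcd(97, -1464) = 1 the prime 97 does not ramify.
Euler's criterion: (-366)^48 mod 97 = 1. Thus (-366|97) = 1.
d is a quadratic residue mod p, hence 97 splits in O_K.

split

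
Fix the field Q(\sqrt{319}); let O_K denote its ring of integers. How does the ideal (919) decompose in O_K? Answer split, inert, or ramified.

split

319 mod 4 = 3, hence disc K = 4·319 = 1276 and O_K = ℤ[√319].
919 ∤ 1276, so 919 is unramified.
Compute (319/919) via Euler: 319^((919-1)/2) mod 919 = 1, so (319/919) = 1.
(319/919) = 1, so 919 splits.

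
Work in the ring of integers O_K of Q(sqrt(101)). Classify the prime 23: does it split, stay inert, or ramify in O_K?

splits completely

101 mod 4 = 1, hence disc K = 101 and O_K = ℤ[(1+√101)/2].
disc(K) = 101 is not divisible by 23; 23 is unramified.
Euler's criterion: 101^11 mod 23 = 1. Thus (101|23) = 1.
Legendre symbol 1 ⇒ 23 is split.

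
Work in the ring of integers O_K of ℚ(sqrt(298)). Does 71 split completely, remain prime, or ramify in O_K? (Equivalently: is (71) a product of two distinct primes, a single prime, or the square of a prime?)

inert — (71) stays prime in O_K

298 mod 4 = 2, hence disc K = 4·298 = 1192 and O_K = ℤ[√298].
71 ∤ 1192, so 71 is unramified.
Euler's criterion: 298^35 mod 71 = 70. Thus (298|71) = -1.
(298/71) = -1, so 71 is inert.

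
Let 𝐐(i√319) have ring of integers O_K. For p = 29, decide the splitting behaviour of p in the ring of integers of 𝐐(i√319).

ramified — (29) = 𝔭²

-319 mod 4 = 1, hence disc K = -319 and O_K = ℤ[(1+√-319)/2].
Ramification test: 29 | -319. The prime 29 ramifies in K.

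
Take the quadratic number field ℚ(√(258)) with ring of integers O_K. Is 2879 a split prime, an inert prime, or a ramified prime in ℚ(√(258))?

inert — (2879) stays prime in O_K

d = 258 ≡ 2 (mod 4), so O_K = ℤ[√258] and disc(K) = 4d = 1032.
2879 ∤ 1032, so 2879 is unramified.
(258/2879) = 258^1439 mod 2879 = 2878, giving Legendre symbol -1.
Legendre symbol -1 ⇒ 2879 is inert.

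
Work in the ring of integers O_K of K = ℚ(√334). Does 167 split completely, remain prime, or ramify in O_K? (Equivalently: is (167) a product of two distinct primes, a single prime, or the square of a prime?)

ramifies in O_K

334 mod 4 = 2, hence disc K = 4·334 = 1336 and O_K = ℤ[√334].
disc(K) = 1336 = 167·8, so p = 167 is ramified.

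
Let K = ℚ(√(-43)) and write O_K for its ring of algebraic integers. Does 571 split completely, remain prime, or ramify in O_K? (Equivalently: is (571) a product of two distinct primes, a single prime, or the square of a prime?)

Since -43 ≡ 1 mod 4, the ring of integers is ℤ[(1+√-43)/2] with discriminant -43.
Since gcd(571, -43) = 1 the prime 571 does not ramify.
(-43/571) = 528^285 mod 571 = 570, giving Legendre symbol -1.
(-43/571) = -1, so 571 is inert.

inert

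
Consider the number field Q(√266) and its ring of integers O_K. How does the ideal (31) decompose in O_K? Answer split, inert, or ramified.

266 mod 4 = 2, hence disc K = 4·266 = 1064 and O_K = ℤ[√266].
disc(K) = 1064 is not divisible by 31; 31 is unramified.
(266/31) = 18^15 mod 31 = 1, giving Legendre symbol 1.
(266/31) = 1, so 31 splits.

p splits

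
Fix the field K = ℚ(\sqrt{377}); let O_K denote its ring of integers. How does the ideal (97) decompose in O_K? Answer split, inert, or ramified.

split — (97) = 𝔭₁𝔭₂ with 𝔭₁ ≠ 𝔭₂

Since 377 ≡ 1 mod 4, the ring of integers is ℤ[(1+√377)/2] with discriminant 377.
disc(K) = 377 is not divisible by 97; 97 is unramified.
(377/97) = 86^48 mod 97 = 1, giving Legendre symbol 1.
(377/97) = 1, so 97 splits.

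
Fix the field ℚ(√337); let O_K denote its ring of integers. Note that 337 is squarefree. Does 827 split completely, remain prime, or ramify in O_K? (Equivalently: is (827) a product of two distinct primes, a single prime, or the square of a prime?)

337 mod 4 = 1, hence disc K = 337 and O_K = ℤ[(1+√337)/2].
Since gcd(827, 337) = 1 the prime 827 does not ramify.
Euler's criterion: 337^413 mod 827 = 826. Thus (337|827) = -1.
Legendre symbol -1 ⇒ 827 is inert.

827 remains inert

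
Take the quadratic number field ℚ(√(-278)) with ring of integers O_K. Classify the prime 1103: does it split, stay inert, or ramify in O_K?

-278 mod 4 = 2, hence disc K = 4·(-278) = -1112 and O_K = ℤ[√-278].
disc(K) = -1112 is not divisible by 1103; 1103 is unramified.
(-278/1103) = 825^551 mod 1103 = 1102, giving Legendre symbol -1.
(-278/1103) = -1, so 1103 is inert.

1103 remains inert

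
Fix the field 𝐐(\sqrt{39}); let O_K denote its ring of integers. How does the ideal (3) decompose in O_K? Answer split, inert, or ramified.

ramifies in O_K

Since 39 ≢ 1 mod 4, the ring of integers is ℤ[√39] with discriminant 4·39 = 156.
Ramification test: 3 | 156. The prime 3 ramifies in K.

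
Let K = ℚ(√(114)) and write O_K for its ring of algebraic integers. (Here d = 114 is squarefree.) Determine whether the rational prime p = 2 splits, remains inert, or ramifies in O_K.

Since 114 ≢ 1 mod 4, the ring of integers is ℤ[√114] with discriminant 4·114 = 456.
disc(K) = 456 = 2·228, so p = 2 is ramified.

2 is ramified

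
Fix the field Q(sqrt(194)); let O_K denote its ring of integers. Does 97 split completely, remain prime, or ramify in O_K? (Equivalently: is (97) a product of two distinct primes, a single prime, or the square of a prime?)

d = 194 ≡ 2 (mod 4), so O_K = ℤ[√194] and disc(K) = 4d = 776.
disc(K) = 776 = 97·8, so p = 97 is ramified.

ramifies in O_K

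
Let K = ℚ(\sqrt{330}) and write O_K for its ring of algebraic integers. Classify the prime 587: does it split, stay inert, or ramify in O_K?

inert

Since 330 ≢ 1 mod 4, the ring of integers is ℤ[√330] with discriminant 4·330 = 1320.
587 ∤ 1320, so 587 is unramified.
Legendre symbol by Euler's criterion: (330/587) ≡ 330^293 ≡ 586 (mod 587), i.e. (330/587) = -1.
Legendre symbol -1 ⇒ 587 is inert.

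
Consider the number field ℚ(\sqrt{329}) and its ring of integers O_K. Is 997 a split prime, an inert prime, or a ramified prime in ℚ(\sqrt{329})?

splits completely

d = 329 ≡ 1 (mod 4), so O_K = ℤ[(1+√329)/2] and disc(K) = d = 329.
997 ∤ 329, so 997 is unramified.
Compute (329/997) via Euler: 329^((997-1)/2) mod 997 = 1, so (329/997) = 1.
d is a quadratic residue mod p, hence 997 splits in O_K.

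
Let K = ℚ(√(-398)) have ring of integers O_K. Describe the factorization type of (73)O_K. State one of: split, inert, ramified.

d = -398 ≡ 2 (mod 4), so O_K = ℤ[√-398] and disc(K) = 4d = -1592.
Since gcd(73, -1592) = 1 the prime 73 does not ramify.
Euler's criterion: (-398)^36 mod 73 = 72. Thus (-398|73) = -1.
Legendre symbol -1 ⇒ 73 is inert.

inert — (73) stays prime in O_K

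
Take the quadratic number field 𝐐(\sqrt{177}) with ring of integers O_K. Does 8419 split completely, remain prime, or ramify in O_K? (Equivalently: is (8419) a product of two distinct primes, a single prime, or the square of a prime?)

8419 splits in O_K

d = 177 ≡ 1 (mod 4), so O_K = ℤ[(1+√177)/2] and disc(K) = d = 177.
8419 ∤ 177, so 8419 is unramified.
Euler's criterion: 177^4209 mod 8419 = 1. Thus (177|8419) = 1.
Legendre symbol 1 ⇒ 8419 is split.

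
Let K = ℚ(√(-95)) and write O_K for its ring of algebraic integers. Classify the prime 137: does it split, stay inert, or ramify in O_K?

inert

-95 mod 4 = 1, hence disc K = -95 and O_K = ℤ[(1+√-95)/2].
137 ∤ -95, so 137 is unramified.
Legendre symbol by Euler's criterion: (-95/137) ≡ (-95)^68 ≡ 136 (mod 137), i.e. (-95/137) = -1.
(-95/137) = -1, so 137 is inert.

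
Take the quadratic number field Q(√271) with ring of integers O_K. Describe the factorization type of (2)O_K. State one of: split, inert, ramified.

271 mod 4 = 3, hence disc K = 4·271 = 1084 and O_K = ℤ[√271].
disc(K) = 1084 = 2·542, so p = 2 is ramified.

2 is ramified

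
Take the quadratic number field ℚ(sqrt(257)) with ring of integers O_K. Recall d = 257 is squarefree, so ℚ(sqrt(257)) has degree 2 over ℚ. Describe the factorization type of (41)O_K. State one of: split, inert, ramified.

Since 257 ≡ 1 mod 4, the ring of integers is ℤ[(1+√257)/2] with discriminant 257.
41 ∤ 257, so 41 is unramified.
Euler's criterion: 257^20 mod 41 = 40. Thus (257|41) = -1.
d is a non-residue mod p, hence 41 remains inert in O_K.

p is inert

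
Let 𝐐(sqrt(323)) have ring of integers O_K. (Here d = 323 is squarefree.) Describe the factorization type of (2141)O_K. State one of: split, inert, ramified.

Since 323 ≢ 1 mod 4, the ring of integers is ℤ[√323] with discriminant 4·323 = 1292.
Since gcd(2141, 1292) = 1 the prime 2141 does not ramify.
(323/2141) = 323^1070 mod 2141 = 2140, giving Legendre symbol -1.
(323/2141) = -1, so 2141 is inert.

inert — (2141) stays prime in O_K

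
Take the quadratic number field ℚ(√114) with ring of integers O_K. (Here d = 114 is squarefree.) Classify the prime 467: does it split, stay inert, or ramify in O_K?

Since 114 ≢ 1 mod 4, the ring of integers is ℤ[√114] with discriminant 4·114 = 456.
467 ∤ 456, so 467 is unramified.
(114/467) = 114^233 mod 467 = 1, giving Legendre symbol 1.
Legendre symbol 1 ⇒ 467 is split.

split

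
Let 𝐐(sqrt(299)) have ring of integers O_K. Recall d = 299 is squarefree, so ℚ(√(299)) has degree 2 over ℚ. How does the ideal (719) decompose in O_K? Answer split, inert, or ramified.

Since 299 ≢ 1 mod 4, the ring of integers is ℤ[√299] with discriminant 4·299 = 1196.
Since gcd(719, 1196) = 1 the prime 719 does not ramify.
(299/719) = 299^359 mod 719 = 718, giving Legendre symbol -1.
(299/719) = -1, so 719 is inert.

p is inert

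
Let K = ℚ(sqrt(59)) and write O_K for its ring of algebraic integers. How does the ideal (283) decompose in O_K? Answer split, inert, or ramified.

59 mod 4 = 3, hence disc K = 4·59 = 236 and O_K = ℤ[√59].
Since gcd(283, 236) = 1 the prime 283 does not ramify.
Compute (59/283) via Euler: 59^((283-1)/2) mod 283 = 1, so (59/283) = 1.
Legendre symbol 1 ⇒ 283 is split.

splits completely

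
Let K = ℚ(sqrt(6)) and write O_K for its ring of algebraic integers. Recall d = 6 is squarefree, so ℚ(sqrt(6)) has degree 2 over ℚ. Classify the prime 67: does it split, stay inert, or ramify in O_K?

Since 6 ≢ 1 mod 4, the ring of integers is ℤ[√6] with discriminant 4·6 = 24.
disc(K) = 24 is not divisible by 67; 67 is unramified.
Compute (6/67) via Euler: 6^((67-1)/2) mod 67 = 1, so (6/67) = 1.
d is a quadratic residue mod p, hence 67 splits in O_K.

splits completely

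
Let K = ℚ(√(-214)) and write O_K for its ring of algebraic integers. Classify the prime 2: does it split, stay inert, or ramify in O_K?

d = -214 ≡ 2 (mod 4), so O_K = ℤ[√-214] and disc(K) = 4d = -856.
Ramification test: 2 | -856. The prime 2 ramifies in K.

ramified — (2) = 𝔭²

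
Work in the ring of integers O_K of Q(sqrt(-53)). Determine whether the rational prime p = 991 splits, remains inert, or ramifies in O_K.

p is inert

Since -53 ≢ 1 mod 4, the ring of integers is ℤ[√-53] with discriminant 4·(-53) = -212.
disc(K) = -212 is not divisible by 991; 991 is unramified.
(-53/991) = 938^495 mod 991 = 990, giving Legendre symbol -1.
(-53/991) = -1, so 991 is inert.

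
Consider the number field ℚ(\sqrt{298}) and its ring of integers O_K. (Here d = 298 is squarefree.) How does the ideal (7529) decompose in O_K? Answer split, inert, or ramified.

298 mod 4 = 2, hence disc K = 4·298 = 1192 and O_K = ℤ[√298].
7529 ∤ 1192, so 7529 is unramified.
Euler's criterion: 298^3764 mod 7529 = 7528. Thus (298|7529) = -1.
(298/7529) = -1, so 7529 is inert.

remains prime (inert)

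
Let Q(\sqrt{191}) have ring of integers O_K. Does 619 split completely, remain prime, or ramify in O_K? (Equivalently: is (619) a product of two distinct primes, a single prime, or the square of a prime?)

Since 191 ≢ 1 mod 4, the ring of integers is ℤ[√191] with discriminant 4·191 = 764.
disc(K) = 764 is not divisible by 619; 619 is unramified.
Compute (191/619) via Euler: 191^((619-1)/2) mod 619 = 618, so (191/619) = -1.
d is a non-residue mod p, hence 619 remains inert in O_K.

inert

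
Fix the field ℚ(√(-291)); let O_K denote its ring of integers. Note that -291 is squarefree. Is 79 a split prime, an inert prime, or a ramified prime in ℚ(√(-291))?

d = -291 ≡ 1 (mod 4), so O_K = ℤ[(1+√-291)/2] and disc(K) = d = -291.
79 ∤ -291, so 79 is unramified.
Compute (-291/79) via Euler: 25^((79-1)/2) mod 79 = 1, so (-291/79) = 1.
Legendre symbol 1 ⇒ 79 is split.

split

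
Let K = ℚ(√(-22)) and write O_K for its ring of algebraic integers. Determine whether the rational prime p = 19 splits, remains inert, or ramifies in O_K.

d = -22 ≡ 2 (mod 4), so O_K = ℤ[√-22] and disc(K) = 4d = -88.
19 ∤ -88, so 19 is unramified.
(-22/19) = 16^9 mod 19 = 1, giving Legendre symbol 1.
(-22/19) = 1, so 19 splits.

split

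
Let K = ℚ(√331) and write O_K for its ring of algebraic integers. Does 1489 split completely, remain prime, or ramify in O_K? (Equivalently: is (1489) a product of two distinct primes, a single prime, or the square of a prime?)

splits completely

d = 331 ≡ 3 (mod 4), so O_K = ℤ[√331] and disc(K) = 4d = 1324.
disc(K) = 1324 is not divisible by 1489; 1489 is unramified.
Euler's criterion: 331^744 mod 1489 = 1. Thus (331|1489) = 1.
Legendre symbol 1 ⇒ 1489 is split.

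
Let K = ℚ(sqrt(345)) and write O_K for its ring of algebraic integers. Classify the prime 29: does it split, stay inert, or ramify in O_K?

inert — (29) stays prime in O_K

d = 345 ≡ 1 (mod 4), so O_K = ℤ[(1+√345)/2] and disc(K) = d = 345.
29 ∤ 345, so 29 is unramified.
Compute (345/29) via Euler: 26^((29-1)/2) mod 29 = 28, so (345/29) = -1.
(345/29) = -1, so 29 is inert.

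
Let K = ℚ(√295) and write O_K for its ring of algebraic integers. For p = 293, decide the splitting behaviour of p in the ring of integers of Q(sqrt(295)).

Since 295 ≢ 1 mod 4, the ring of integers is ℤ[√295] with discriminant 4·295 = 1180.
disc(K) = 1180 is not divisible by 293; 293 is unramified.
Euler's criterion: 295^146 mod 293 = 292. Thus (295|293) = -1.
d is a non-residue mod p, hence 293 remains inert in O_K.

inert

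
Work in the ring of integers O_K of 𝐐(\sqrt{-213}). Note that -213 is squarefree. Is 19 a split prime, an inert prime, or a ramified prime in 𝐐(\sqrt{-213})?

Since -213 ≢ 1 mod 4, the ring of integers is ℤ[√-213] with discriminant 4·(-213) = -852.
Since gcd(19, -852) = 1 the prime 19 does not ramify.
Legendre symbol by Euler's criterion: (-213/19) ≡ (-213)^9 ≡ 18 (mod 19), i.e. (-213/19) = -1.
Legendre symbol -1 ⇒ 19 is inert.

inert — (19) stays prime in O_K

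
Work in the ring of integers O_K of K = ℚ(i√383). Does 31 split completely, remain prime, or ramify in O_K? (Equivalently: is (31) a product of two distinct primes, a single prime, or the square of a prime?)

splits completely

d = -383 ≡ 1 (mod 4), so O_K = ℤ[(1+√-383)/2] and disc(K) = d = -383.
31 ∤ -383, so 31 is unramified.
Euler's criterion: (-383)^15 mod 31 = 1. Thus (-383|31) = 1.
Legendre symbol 1 ⇒ 31 is split.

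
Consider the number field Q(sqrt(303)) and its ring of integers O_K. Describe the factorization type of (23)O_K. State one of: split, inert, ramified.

d = 303 ≡ 3 (mod 4), so O_K = ℤ[√303] and disc(K) = 4d = 1212.
Since gcd(23, 1212) = 1 the prime 23 does not ramify.
Compute (303/23) via Euler: 4^((23-1)/2) mod 23 = 1, so (303/23) = 1.
(303/23) = 1, so 23 splits.

p splits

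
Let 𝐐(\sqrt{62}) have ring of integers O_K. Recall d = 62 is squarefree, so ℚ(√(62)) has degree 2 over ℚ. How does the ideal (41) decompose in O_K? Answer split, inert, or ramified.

Since 62 ≢ 1 mod 4, the ring of integers is ℤ[√62] with discriminant 4·62 = 248.
Since gcd(41, 248) = 1 the prime 41 does not ramify.
Compute (62/41) via Euler: 21^((41-1)/2) mod 41 = 1, so (62/41) = 1.
(62/41) = 1, so 41 splits.

split — (41) = 𝔭₁𝔭₂ with 𝔭₁ ≠ 𝔭₂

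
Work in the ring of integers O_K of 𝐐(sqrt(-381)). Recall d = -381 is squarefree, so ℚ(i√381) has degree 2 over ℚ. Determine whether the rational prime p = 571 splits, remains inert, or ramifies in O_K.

splits completely

-381 mod 4 = 3, hence disc K = 4·(-381) = -1524 and O_K = ℤ[√-381].
disc(K) = -1524 is not divisible by 571; 571 is unramified.
Euler's criterion: (-381)^285 mod 571 = 1. Thus (-381|571) = 1.
(-381/571) = 1, so 571 splits.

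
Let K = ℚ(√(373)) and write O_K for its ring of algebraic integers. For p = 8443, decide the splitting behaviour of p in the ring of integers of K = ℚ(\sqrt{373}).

d = 373 ≡ 1 (mod 4), so O_K = ℤ[(1+√373)/2] and disc(K) = d = 373.
Since gcd(8443, 373) = 1 the prime 8443 does not ramify.
Compute (373/8443) via Euler: 373^((8443-1)/2) mod 8443 = 8442, so (373/8443) = -1.
d is a non-residue mod p, hence 8443 remains inert in O_K.

remains prime (inert)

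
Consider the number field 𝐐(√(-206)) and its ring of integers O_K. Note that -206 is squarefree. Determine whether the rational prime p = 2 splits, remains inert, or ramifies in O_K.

d = -206 ≡ 2 (mod 4), so O_K = ℤ[√-206] and disc(K) = 4d = -824.
disc(K) = -824 = 2·(-412), so p = 2 is ramified.

p ramifies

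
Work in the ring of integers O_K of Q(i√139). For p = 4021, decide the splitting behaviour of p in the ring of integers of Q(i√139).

Since -139 ≡ 1 mod 4, the ring of integers is ℤ[(1+√-139)/2] with discriminant -139.
disc(K) = -139 is not divisible by 4021; 4021 is unramified.
Euler's criterion: (-139)^2010 mod 4021 = 1. Thus (-139|4021) = 1.
Legendre symbol 1 ⇒ 4021 is split.

splits completely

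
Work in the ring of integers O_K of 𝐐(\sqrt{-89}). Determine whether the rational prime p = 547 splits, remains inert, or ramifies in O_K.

Since -89 ≢ 1 mod 4, the ring of integers is ℤ[√-89] with discriminant 4·(-89) = -356.
547 ∤ -356, so 547 is unramified.
Legendre symbol by Euler's criterion: (-89/547) ≡ (-89)^273 ≡ 1 (mod 547), i.e. (-89/547) = 1.
(-89/547) = 1, so 547 splits.

split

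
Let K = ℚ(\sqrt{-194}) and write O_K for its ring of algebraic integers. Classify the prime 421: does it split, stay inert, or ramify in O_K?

Since -194 ≢ 1 mod 4, the ring of integers is ℤ[√-194] with discriminant 4·(-194) = -776.
disc(K) = -776 is not divisible by 421; 421 is unramified.
Euler's criterion: (-194)^210 mod 421 = 420. Thus (-194|421) = -1.
d is a non-residue mod p, hence 421 remains inert in O_K.

remains prime (inert)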